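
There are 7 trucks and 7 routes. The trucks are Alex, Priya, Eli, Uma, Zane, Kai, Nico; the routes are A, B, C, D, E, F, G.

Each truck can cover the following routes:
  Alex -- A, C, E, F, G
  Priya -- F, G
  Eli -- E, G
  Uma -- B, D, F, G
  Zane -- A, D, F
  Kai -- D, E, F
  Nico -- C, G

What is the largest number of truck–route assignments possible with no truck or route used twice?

One maximum matching: Alex→A, Priya→F, Eli→G, Uma→B, Zane→D, Kai→E, Nico→C.
All 7 trucks are matched, so no larger matching exists.

7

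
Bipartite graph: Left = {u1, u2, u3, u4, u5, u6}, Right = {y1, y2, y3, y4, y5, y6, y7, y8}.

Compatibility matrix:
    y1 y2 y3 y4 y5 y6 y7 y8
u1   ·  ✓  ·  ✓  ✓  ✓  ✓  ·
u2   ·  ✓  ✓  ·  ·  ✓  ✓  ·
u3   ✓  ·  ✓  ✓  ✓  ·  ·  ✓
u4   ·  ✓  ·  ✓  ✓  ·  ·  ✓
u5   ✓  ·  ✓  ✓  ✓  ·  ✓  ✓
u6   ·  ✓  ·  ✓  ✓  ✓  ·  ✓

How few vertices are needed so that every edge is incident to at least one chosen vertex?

The 6 edges u1–y7, u2–y2, u3–y1, u4–y8, u5–y3, u6–y6 form a matching, so any vertex cover needs at least 6 vertices (one per matched edge).
Conversely {u1, u2, u3, u4, u5, u6} meets every edge and has exactly 6 vertices, so 6 is optimal.

6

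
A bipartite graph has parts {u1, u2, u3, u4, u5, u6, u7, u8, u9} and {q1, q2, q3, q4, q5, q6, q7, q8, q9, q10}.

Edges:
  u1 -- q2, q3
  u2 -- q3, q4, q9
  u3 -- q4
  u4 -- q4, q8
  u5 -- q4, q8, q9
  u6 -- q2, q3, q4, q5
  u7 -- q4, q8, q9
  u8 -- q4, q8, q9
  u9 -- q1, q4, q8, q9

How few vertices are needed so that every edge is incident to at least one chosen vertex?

{u1, u2, u6, u9, q4, q8, q9} is a vertex cover of size 7: every edge has an endpoint in this set.
No smaller cover exists because u1–q2, u2–q3, u3–q4, u4–q8, u5–q9, u6–q5, u9–q1 is a matching of size 7, and a cover must include an endpoint of each of these disjoint edges (König's theorem).

7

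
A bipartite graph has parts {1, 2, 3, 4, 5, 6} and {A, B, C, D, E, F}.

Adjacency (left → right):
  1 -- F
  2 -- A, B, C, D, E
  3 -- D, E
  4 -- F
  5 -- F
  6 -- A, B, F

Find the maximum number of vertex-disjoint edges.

One maximum matching: 1-F, 2-A, 3-E, 6-B.
The set {1, 4, 5} has only 1 neighbour ({F}), so by Hall's theorem at most 4 of the 6 left vertices can be matched.

4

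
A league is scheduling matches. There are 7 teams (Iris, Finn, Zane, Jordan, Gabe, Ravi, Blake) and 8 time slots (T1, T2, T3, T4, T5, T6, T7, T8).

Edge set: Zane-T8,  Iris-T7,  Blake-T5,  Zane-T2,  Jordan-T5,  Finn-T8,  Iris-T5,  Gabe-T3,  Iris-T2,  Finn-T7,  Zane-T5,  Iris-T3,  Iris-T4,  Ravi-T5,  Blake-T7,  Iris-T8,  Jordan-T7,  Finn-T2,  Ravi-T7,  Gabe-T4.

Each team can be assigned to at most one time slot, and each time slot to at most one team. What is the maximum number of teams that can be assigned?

A valid assignment of size 6: Iris-T4, Finn-T2, Zane-T8, Jordan-T5, Gabe-T3, Ravi-T7.
The set {Jordan, Ravi, Blake} has only 2 neighbours ({T5, T7}), so by Hall's theorem at most 6 of the 7 teams can be matched.

6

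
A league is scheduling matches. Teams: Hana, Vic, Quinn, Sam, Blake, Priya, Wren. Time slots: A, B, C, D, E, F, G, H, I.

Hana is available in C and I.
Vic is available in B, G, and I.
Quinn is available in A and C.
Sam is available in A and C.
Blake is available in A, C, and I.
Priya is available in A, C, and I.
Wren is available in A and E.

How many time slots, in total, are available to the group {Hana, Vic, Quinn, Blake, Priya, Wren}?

The union of neighbours of {Hana, Vic, Quinn, Blake, Priya, Wren} is {A, B, C, E, G, I}, which has 6 elements.
Since |N(S)| = 6 ≥ |S| = 6, Hall's condition holds for this subset.

6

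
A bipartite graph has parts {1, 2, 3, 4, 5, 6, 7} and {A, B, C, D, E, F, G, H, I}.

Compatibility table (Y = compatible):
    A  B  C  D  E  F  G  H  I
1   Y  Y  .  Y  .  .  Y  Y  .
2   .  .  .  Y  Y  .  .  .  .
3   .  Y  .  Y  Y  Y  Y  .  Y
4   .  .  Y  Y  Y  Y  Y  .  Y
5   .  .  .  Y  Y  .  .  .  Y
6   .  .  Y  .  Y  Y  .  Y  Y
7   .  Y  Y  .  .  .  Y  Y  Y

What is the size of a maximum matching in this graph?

A valid assignment of size 7: 1-A, 2-D, 3-E, 4-F, 5-I, 6-H, 7-G.
This saturates every left vertex, so 7 is the maximum.

7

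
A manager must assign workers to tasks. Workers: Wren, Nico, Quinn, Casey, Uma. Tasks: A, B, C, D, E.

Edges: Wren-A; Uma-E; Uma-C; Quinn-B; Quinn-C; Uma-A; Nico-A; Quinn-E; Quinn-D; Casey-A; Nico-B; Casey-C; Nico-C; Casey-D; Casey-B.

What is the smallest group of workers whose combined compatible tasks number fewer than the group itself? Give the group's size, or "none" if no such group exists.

A matching saturating every worker exists, for instance Wren→A, Nico→C, Quinn→B, Casey→D, Uma→E.
By Hall's marriage theorem, this means |N(S)| ≥ |S| for every subset S, so no violating subset exists.

none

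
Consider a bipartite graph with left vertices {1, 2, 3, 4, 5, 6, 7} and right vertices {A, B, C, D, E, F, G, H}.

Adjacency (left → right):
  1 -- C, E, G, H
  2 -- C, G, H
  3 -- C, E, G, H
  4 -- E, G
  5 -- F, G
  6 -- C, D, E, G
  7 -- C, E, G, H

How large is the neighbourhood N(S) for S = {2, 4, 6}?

The union of neighbours of {2, 4, 6} is {C, D, E, G, H}, which has 5 elements.
Since |N(S)| = 5 ≥ |S| = 3, Hall's condition holds for this subset.

5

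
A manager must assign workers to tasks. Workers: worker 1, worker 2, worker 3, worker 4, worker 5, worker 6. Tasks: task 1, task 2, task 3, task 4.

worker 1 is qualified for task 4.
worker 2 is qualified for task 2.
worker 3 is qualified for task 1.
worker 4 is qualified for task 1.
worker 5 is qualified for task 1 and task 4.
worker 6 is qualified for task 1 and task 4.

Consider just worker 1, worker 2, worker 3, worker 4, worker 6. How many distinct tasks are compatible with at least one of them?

The union of neighbours of {worker 1, worker 2, worker 3, worker 4, worker 6} is {task 1, task 2, task 4}, which has 3 elements.
Since |N(S)| = 3 < |S| = 5, Hall's condition fails for this subset.

3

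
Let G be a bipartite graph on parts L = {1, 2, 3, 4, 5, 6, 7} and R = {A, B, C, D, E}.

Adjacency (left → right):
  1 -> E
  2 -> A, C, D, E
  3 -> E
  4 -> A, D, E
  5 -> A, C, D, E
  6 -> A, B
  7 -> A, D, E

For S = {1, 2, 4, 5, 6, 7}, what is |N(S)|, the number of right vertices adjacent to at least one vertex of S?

The union of neighbours of {1, 2, 4, 5, 6, 7} is {A, B, C, D, E}, which has 5 elements.
Since |N(S)| = 5 < |S| = 6, Hall's condition fails for this subset.

5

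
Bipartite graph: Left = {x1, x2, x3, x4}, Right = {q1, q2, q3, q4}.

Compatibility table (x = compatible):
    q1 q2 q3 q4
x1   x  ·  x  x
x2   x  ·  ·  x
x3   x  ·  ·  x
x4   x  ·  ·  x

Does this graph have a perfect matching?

The set {x2, x3, x4} has only 2 neighbours ({q1, q4}), so by Hall's theorem at most 3 of the 4 left vertices can be matched.
Hence no matching covers every left vertex.

No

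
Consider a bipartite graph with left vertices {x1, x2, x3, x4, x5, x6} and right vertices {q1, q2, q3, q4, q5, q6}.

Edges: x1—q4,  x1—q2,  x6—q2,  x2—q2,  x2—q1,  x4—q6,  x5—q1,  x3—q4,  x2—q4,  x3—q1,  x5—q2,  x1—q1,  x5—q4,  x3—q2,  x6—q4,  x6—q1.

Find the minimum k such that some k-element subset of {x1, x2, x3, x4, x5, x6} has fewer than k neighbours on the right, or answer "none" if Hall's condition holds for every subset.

4

Take S = {x1, x2, x3, x5}. Its neighbourhood is {q1, q2, q4}, so |N(S)| = 3 < |S| = 4.
Every subset of size less than 4 has at least as many neighbours as members, so 4 is the minimum.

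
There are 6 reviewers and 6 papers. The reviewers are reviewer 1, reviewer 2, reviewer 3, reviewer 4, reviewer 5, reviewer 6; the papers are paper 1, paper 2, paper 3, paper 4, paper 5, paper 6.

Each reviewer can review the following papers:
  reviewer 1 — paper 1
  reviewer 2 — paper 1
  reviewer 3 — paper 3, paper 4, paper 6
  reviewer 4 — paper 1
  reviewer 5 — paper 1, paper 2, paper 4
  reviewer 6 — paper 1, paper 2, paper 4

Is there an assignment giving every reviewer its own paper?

The set {reviewer 1, reviewer 2, reviewer 4} has only 1 neighbour ({paper 1}), so by Hall's theorem at most 4 of the 6 reviewers can be matched.
Hence no matching covers every reviewer.

No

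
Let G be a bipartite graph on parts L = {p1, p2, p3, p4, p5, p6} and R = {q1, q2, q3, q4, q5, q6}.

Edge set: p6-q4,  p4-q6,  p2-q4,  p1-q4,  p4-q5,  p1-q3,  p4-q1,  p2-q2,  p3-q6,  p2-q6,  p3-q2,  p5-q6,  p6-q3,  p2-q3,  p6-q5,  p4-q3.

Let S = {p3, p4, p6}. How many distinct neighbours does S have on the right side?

6

The union of neighbours of {p3, p4, p6} is {q1, q2, q3, q4, q5, q6}, which has 6 elements.
Since |N(S)| = 6 ≥ |S| = 3, Hall's condition holds for this subset.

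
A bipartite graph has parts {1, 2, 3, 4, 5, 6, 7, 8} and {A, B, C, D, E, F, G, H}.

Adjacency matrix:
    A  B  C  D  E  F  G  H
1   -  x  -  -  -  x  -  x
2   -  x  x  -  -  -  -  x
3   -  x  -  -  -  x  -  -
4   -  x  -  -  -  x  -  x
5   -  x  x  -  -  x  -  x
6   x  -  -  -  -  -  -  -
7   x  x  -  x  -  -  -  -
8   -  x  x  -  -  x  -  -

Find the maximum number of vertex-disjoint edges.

A valid assignment of size 6: 1→H, 2→C, 3→F, 4→B, 6→A, 7→D.
The set {1, 2, 3, 4, 5, 8} has only 4 neighbours ({B, C, F, H}), so by Hall's theorem at most 6 of the 8 left vertices can be matched.

6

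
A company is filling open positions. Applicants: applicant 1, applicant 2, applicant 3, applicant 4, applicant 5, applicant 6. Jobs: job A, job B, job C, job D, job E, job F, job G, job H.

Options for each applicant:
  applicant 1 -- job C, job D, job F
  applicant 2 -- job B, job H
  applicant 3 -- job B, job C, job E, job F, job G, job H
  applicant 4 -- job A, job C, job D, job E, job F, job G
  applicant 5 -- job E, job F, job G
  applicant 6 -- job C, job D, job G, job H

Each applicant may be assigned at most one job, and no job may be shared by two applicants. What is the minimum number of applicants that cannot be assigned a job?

One maximum matching: applicant 1→job C, applicant 2→job B, applicant 3→job H, applicant 4→job D, applicant 5→job F, applicant 6→job G.
This saturates every applicant, so 6 is the maximum.
That matches 6 of the 6, leaving 0 unmatched; no matching can do better.

0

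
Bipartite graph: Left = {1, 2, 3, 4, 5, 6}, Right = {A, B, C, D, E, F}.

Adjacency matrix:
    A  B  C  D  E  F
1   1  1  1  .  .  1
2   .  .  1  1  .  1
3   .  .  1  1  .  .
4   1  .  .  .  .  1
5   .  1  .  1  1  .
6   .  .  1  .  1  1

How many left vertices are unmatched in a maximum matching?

0

A valid assignment of size 6: 1–F, 2–C, 3–D, 4–A, 5–B, 6–E.
All 6 left vertices are matched, so no larger matching exists.
That matches 6 of the 6, leaving 0 unmatched; no matching can do better.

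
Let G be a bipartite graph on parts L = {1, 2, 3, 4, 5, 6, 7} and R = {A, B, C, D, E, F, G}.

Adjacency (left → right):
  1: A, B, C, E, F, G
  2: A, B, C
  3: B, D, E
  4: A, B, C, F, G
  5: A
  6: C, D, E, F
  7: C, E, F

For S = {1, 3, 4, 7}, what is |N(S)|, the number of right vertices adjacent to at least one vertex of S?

7

The union of neighbours of {1, 3, 4, 7} is {A, B, C, D, E, F, G}, which has 7 elements.
Since |N(S)| = 7 ≥ |S| = 4, Hall's condition holds for this subset.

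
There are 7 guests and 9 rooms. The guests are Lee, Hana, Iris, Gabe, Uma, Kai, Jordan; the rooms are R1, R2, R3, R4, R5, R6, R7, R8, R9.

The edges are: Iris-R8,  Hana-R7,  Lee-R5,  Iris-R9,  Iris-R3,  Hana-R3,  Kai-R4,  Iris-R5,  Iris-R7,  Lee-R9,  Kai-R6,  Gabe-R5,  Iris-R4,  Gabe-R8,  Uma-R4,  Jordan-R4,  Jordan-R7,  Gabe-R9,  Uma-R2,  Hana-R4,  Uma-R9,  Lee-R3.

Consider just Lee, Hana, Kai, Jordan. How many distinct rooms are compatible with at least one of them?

6

The union of neighbours of {Lee, Hana, Kai, Jordan} is {R3, R4, R5, R6, R7, R9}, which has 6 elements.
Since |N(S)| = 6 ≥ |S| = 4, Hall's condition holds for this subset.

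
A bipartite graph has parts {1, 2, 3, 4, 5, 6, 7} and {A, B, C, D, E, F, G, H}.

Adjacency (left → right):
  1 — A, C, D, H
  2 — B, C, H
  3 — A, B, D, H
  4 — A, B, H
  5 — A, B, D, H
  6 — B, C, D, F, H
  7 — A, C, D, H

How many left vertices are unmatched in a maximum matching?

1

One maximum matching: 1-D, 2-C, 3-A, 4-H, 5-B, 6-F.
The set {1, 2, 3, 4, 5, 7} has only 5 neighbours ({A, B, C, D, H}), so by Hall's theorem at most 6 of the 7 left vertices can be matched.
That matches 6 of the 7, leaving 1 unmatched; no matching can do better.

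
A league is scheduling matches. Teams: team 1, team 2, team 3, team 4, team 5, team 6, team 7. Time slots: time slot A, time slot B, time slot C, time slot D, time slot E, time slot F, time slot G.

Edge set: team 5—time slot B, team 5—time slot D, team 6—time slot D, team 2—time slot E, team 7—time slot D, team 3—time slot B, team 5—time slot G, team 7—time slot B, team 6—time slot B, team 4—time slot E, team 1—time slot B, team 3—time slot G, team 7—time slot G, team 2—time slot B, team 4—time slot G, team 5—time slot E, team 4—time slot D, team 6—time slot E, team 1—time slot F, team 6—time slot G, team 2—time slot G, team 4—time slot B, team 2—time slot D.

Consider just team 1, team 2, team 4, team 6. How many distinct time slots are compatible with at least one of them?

The union of neighbours of {team 1, team 2, team 4, team 6} is {time slot B, time slot D, time slot E, time slot F, time slot G}, which has 5 elements.
Since |N(S)| = 5 ≥ |S| = 4, Hall's condition holds for this subset.

5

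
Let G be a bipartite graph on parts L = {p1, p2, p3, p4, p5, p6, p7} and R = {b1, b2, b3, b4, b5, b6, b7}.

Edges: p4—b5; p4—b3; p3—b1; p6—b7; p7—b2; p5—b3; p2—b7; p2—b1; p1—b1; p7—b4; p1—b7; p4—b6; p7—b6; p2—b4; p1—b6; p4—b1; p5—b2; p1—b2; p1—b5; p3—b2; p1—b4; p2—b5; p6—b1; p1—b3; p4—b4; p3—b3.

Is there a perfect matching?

Yes

For example, pair p1–b1, p2–b4, p3–b2, p4–b5, p5–b3, p6–b7, p7–b6.
Every left vertex is matched, so this is a perfect matching.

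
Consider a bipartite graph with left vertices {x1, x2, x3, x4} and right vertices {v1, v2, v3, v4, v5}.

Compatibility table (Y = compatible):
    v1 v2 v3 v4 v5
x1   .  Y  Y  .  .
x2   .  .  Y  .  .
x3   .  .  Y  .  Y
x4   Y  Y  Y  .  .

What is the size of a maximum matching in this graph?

4

A valid assignment of size 4: x1→v2, x2→v3, x3→v5, x4→v1.
All 4 left vertices are matched, so no larger matching exists.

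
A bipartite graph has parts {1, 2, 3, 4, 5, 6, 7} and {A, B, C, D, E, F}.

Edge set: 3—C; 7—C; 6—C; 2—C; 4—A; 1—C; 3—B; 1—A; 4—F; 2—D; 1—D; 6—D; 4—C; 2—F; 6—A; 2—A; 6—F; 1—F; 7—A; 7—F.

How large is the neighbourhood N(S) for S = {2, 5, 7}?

The union of neighbours of {2, 5, 7} is {A, C, D, F}, which has 4 elements.
Since |N(S)| = 4 ≥ |S| = 3, Hall's condition holds for this subset.

4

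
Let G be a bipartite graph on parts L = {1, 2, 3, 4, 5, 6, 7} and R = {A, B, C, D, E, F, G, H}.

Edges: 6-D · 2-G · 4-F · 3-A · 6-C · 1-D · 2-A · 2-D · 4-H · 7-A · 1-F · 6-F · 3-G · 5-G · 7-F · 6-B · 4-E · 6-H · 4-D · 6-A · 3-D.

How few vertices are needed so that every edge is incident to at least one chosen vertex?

{4, 6, A, D, F, G} is a vertex cover of size 6: every edge has an endpoint in this set.
No smaller cover exists because 1–F, 2–A, 3–D, 4–E, 5–G, 6–H is a matching of size 6, and a cover must include an endpoint of each of these disjoint edges (König's theorem).

6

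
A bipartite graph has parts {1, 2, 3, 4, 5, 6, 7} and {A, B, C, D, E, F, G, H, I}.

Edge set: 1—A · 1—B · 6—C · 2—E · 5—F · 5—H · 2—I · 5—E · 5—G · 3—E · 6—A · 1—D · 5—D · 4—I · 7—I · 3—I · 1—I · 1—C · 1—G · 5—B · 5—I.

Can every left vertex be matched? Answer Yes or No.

The set {2, 3, 4, 7} has only 2 neighbours ({E, I}), so by Hall's theorem at most 5 of the 7 left vertices can be matched.
Hence no matching covers every left vertex.

No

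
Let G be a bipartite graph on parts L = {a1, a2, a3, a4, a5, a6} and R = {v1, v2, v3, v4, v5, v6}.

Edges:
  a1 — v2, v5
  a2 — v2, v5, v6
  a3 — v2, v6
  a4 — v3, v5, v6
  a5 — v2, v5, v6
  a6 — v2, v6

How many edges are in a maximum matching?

A valid assignment of size 4: a1-v5, a2-v6, a3-v2, a4-v3.
The set {a1, a2, a3, a5, a6} has only 3 neighbours ({v2, v5, v6}), so by Hall's theorem at most 4 of the 6 left vertices can be matched.

4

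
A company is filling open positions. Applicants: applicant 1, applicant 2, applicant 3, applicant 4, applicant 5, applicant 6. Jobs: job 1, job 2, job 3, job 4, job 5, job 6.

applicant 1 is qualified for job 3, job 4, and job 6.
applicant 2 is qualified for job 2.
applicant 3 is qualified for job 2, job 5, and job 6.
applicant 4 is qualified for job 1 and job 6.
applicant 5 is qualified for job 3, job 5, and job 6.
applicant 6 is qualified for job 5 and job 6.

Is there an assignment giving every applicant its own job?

Yes

A valid assignment of size 6: applicant 1-job 4, applicant 2-job 2, applicant 3-job 5, applicant 4-job 1, applicant 5-job 3, applicant 6-job 6.
Every applicant is matched, so this is a perfect matching.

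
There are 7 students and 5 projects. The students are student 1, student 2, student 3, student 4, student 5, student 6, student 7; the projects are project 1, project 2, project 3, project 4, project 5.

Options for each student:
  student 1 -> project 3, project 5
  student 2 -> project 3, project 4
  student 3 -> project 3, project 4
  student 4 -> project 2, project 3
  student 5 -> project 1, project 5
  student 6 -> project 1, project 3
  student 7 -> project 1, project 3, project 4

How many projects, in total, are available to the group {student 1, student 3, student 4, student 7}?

5

The union of neighbours of {student 1, student 3, student 4, student 7} is {project 1, project 2, project 3, project 4, project 5}, which has 5 elements.
Since |N(S)| = 5 ≥ |S| = 4, Hall's condition holds for this subset.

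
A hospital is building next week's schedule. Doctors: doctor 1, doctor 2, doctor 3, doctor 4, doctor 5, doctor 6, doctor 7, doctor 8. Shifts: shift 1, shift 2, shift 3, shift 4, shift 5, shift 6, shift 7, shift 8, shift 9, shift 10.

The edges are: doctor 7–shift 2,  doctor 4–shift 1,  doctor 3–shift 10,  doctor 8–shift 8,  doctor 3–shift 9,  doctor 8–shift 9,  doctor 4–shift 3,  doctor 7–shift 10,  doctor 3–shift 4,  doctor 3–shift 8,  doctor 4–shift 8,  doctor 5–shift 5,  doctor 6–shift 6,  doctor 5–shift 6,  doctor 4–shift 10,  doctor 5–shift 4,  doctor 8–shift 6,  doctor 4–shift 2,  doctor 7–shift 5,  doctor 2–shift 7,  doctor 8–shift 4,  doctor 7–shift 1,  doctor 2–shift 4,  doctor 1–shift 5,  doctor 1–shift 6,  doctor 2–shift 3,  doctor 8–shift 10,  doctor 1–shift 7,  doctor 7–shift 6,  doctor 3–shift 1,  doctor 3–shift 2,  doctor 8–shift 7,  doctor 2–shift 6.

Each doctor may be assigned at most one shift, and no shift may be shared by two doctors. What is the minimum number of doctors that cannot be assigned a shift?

0

One maximum matching: doctor 1-shift 5, doctor 2-shift 3, doctor 3-shift 1, doctor 4-shift 8, doctor 5-shift 4, doctor 6-shift 6, doctor 7-shift 2, doctor 8-shift 7.
This saturates every doctor, so 8 is the maximum.
That matches 8 of the 8, leaving 0 unmatched; no matching can do better.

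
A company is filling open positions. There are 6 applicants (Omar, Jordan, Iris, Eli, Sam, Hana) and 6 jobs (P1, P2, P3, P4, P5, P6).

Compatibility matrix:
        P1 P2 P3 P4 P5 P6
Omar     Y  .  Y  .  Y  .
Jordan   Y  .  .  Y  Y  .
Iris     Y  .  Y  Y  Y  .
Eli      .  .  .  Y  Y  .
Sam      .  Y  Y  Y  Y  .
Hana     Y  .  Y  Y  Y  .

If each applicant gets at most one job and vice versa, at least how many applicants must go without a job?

For example, pair Omar-P3, Jordan-P1, Iris-P4, Eli-P5, Sam-P2.
The set {Omar, Jordan, Iris, Eli, Hana} has only 4 neighbours ({P1, P3, P4, P5}), so by Hall's theorem at most 5 of the 6 applicants can be matched.
That matches 5 of the 6, leaving 1 unmatched; no matching can do better.

1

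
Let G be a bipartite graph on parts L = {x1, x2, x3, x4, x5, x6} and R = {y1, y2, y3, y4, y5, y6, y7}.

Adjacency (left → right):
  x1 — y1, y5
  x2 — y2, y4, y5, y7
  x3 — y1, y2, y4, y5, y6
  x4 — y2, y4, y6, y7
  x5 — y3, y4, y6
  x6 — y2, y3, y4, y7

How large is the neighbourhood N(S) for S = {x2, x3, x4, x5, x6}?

7

The union of neighbours of {x2, x3, x4, x5, x6} is {y1, y2, y3, y4, y5, y6, y7}, which has 7 elements.
Since |N(S)| = 7 ≥ |S| = 5, Hall's condition holds for this subset.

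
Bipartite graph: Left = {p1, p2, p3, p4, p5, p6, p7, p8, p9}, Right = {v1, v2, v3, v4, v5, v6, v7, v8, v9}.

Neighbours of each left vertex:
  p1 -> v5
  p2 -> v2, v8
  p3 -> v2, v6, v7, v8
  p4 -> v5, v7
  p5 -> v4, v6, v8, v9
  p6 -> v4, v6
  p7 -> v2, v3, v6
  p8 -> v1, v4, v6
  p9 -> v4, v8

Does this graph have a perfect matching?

A valid assignment of size 9: p1-v5, p2-v8, p3-v2, p4-v7, p5-v9, p6-v6, p7-v3, p8-v1, p9-v4.
All 9 left vertices are covered.

Yes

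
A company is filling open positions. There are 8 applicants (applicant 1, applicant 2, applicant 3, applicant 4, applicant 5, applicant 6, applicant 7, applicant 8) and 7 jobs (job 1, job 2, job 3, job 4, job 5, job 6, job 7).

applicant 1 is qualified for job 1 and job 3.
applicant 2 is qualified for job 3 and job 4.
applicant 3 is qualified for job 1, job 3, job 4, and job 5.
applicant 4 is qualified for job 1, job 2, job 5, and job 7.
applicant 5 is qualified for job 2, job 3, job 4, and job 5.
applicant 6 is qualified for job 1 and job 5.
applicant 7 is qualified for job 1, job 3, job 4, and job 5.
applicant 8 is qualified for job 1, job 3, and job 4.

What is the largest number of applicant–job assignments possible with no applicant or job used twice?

6

For example, pair applicant 1→job 3, applicant 2→job 4, applicant 3→job 5, applicant 4→job 7, applicant 5→job 2, applicant 6→job 1.
The set {applicant 1, applicant 2, applicant 3, applicant 6, applicant 7, applicant 8} has only 4 neighbours ({job 1, job 3, job 4, job 5}), so by Hall's theorem at most 6 of the 8 applicants can be matched.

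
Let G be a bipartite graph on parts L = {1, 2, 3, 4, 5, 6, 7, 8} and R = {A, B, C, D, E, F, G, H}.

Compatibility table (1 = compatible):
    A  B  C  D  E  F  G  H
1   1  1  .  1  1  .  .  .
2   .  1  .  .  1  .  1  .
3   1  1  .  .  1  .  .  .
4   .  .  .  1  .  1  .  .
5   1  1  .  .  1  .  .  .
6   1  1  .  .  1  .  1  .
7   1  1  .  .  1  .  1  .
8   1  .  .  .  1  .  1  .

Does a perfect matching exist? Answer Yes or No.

No

The set {2, 3, 5, 6, 7, 8} has only 4 neighbours ({A, B, E, G}), so by Hall's theorem at most 6 of the 8 left vertices can be matched.
Hence no matching covers every left vertex.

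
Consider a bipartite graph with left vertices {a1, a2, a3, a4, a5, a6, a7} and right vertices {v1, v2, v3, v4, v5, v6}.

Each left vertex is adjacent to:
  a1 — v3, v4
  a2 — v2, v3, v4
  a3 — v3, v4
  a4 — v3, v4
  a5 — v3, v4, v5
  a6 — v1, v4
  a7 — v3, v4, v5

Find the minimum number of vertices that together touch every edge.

5

{a2, a6, v3, v4, v5} is a vertex cover of size 5: every edge has an endpoint in this set.
No smaller cover exists because a1–v3, a2–v2, a3–v4, a5–v5, a6–v1 is a matching of size 5, and a cover must include an endpoint of each of these disjoint edges (König's theorem).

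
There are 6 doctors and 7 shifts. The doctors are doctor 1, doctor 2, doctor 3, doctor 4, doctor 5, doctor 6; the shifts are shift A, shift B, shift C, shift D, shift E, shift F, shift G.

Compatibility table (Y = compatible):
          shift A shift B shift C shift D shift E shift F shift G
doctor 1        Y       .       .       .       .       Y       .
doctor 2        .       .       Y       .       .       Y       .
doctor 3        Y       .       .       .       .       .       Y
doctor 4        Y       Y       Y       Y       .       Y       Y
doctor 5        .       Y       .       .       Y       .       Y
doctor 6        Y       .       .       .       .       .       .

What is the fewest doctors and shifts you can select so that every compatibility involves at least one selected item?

6

The 6 edges doctor 1–shift F, doctor 2–shift C, doctor 3–shift G, doctor 4–shift D, doctor 5–shift E, doctor 6–shift A form a matching, so any vertex cover needs at least 6 vertices (one per matched edge).
Conversely {doctor 1, doctor 2, doctor 3, doctor 4, doctor 5, doctor 6} meets every edge and has exactly 6 vertices, so 6 is optimal.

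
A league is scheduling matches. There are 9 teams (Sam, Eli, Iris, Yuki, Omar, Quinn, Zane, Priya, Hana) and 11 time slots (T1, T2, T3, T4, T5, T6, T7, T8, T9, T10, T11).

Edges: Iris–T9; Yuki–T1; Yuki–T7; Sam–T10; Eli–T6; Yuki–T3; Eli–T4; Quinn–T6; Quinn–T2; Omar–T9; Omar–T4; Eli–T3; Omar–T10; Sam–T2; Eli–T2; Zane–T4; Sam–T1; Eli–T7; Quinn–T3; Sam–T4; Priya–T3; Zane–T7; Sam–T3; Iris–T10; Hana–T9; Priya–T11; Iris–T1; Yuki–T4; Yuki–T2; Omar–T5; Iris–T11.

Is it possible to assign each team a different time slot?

For example, pair Sam→T4, Eli→T3, Iris→T10, Yuki→T1, Omar→T5, Quinn→T6, Zane→T7, Priya→T11, Hana→T9.
All 9 teams are covered.

Yes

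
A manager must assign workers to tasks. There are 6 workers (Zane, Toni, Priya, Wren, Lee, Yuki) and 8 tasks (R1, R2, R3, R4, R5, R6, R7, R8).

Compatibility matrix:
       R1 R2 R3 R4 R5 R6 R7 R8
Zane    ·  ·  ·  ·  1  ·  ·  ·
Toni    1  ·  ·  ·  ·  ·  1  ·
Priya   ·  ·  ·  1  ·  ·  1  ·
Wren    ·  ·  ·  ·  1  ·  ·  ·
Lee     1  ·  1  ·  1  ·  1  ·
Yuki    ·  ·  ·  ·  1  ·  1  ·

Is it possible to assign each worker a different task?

No

The set {Zane, Wren} has only 1 neighbour ({R5}), so by Hall's theorem at most 5 of the 6 workers can be matched.
Hence no matching covers every worker.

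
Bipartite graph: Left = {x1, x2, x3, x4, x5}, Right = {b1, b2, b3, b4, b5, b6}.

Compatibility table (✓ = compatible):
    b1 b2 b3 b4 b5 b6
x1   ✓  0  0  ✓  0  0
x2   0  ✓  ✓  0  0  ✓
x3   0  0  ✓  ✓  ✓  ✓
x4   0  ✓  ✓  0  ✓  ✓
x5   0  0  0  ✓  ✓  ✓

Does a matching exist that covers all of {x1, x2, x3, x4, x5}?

For example, pair x1-b4, x2-b2, x3-b6, x4-b3, x5-b5.
All 5 left vertices are covered.

Yes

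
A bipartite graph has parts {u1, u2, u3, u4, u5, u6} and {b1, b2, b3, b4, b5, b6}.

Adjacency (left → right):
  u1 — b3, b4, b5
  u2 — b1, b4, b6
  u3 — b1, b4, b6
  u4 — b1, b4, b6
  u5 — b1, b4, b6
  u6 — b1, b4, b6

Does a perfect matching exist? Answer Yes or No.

The set {u2, u3, u4, u5, u6} has only 3 neighbours ({b1, b4, b6}), so by Hall's theorem at most 4 of the 6 left vertices can be matched.
Hence no matching covers every left vertex.

No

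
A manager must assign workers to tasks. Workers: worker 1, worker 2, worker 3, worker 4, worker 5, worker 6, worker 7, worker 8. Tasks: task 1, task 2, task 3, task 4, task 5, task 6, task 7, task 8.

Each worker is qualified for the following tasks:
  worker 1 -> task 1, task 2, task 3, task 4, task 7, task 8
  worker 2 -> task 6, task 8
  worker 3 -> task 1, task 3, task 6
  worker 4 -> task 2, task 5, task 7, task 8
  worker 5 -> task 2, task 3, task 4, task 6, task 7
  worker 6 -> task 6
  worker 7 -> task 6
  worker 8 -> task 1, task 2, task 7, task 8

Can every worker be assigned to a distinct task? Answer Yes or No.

No

The set {worker 6, worker 7} has only 1 neighbour ({task 6}), so by Hall's theorem at most 7 of the 8 workers can be matched.
Hence no matching covers every worker.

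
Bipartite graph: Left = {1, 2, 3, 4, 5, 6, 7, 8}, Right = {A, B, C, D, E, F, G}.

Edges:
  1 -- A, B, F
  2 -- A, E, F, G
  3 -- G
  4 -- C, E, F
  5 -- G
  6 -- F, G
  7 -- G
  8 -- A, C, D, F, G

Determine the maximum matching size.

6

A valid assignment of size 6: 1→B, 2→E, 3→G, 4→C, 6→F, 8→A.
The set {3, 5, 7} has only 1 neighbour ({G}), so by Hall's theorem at most 6 of the 8 left vertices can be matched.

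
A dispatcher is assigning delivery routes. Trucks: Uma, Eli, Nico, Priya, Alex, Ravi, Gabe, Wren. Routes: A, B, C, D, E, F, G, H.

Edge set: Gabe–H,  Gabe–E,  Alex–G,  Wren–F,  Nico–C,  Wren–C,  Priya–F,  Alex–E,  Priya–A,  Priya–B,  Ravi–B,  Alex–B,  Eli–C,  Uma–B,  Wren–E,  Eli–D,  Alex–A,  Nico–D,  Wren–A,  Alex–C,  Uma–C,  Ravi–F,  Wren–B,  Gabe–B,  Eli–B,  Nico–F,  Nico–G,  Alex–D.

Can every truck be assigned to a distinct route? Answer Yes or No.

A valid assignment of size 8: Uma→C, Eli→D, Nico→G, Priya→B, Alex→E, Ravi→F, Gabe→H, Wren→A.
Every truck is matched, so this is a perfect matching.

Yes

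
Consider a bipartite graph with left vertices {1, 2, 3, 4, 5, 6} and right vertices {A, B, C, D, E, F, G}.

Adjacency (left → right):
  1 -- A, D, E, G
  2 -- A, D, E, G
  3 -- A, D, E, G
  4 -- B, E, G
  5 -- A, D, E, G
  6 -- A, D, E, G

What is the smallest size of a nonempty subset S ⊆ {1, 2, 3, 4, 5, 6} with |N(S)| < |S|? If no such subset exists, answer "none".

Take S = {1, 2, 3, 5, 6}. Its neighbourhood is {A, D, E, G}, so |N(S)| = 4 < |S| = 5.
Every subset of size less than 5 has at least as many neighbours as members, so 5 is the minimum.

5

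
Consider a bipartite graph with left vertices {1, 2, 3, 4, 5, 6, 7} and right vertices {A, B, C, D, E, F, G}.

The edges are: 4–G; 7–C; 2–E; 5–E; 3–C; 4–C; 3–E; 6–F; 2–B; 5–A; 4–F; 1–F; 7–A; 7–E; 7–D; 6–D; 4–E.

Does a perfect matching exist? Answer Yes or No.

Yes

A valid assignment of size 7: 1–F, 2–B, 3–C, 4–G, 5–A, 6–D, 7–E.
Every left vertex is matched, so this is a perfect matching.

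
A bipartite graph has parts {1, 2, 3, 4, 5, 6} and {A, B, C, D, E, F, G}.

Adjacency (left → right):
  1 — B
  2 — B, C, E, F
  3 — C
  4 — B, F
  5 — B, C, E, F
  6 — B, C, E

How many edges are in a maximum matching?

4

For example, pair 1→B, 2→E, 3→C, 4→F.
The set {1, 2, 3, 4, 5, 6} has only 4 neighbours ({B, C, E, F}), so by Hall's theorem at most 4 of the 6 left vertices can be matched.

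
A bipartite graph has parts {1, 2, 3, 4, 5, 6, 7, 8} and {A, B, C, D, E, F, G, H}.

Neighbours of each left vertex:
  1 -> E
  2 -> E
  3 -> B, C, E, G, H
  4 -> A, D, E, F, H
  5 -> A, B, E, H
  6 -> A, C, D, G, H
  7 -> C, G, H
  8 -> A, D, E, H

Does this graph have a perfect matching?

No

The set {1, 2} has only 1 neighbour ({E}), so by Hall's theorem at most 7 of the 8 left vertices can be matched.
Hence no matching covers every left vertex.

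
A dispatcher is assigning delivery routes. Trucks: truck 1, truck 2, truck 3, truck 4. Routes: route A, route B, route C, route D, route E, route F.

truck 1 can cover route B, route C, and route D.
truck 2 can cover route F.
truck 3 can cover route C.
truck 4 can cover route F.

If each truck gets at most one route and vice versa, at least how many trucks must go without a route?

One maximum matching: truck 1→route B, truck 2→route F, truck 3→route C.
The set {truck 2, truck 4} has only 1 neighbour ({route F}), so by Hall's theorem at most 3 of the 4 trucks can be matched.
That matches 3 of the 4, leaving 1 unmatched; no matching can do better.

1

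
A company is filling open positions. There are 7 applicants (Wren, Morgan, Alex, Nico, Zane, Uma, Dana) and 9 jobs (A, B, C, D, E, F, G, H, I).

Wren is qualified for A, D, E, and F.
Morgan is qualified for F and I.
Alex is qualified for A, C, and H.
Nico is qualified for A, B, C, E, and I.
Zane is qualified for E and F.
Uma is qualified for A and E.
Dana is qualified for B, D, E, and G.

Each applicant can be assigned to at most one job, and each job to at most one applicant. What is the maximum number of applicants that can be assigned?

One maximum matching: Wren–D, Morgan–I, Alex–C, Nico–A, Zane–F, Uma–E, Dana–B.
This saturates every applicant, so 7 is the maximum.

7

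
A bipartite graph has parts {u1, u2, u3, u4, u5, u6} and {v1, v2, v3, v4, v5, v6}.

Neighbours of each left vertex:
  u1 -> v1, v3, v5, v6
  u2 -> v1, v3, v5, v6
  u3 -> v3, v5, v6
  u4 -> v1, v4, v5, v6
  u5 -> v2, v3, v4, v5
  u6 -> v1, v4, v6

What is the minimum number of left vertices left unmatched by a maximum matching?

For example, pair u1→v1, u2→v5, u3→v3, u4→v4, u5→v2, u6→v6.
This saturates every left vertex, so 6 is the maximum.
That matches 6 of the 6, leaving 0 unmatched; no matching can do better.

0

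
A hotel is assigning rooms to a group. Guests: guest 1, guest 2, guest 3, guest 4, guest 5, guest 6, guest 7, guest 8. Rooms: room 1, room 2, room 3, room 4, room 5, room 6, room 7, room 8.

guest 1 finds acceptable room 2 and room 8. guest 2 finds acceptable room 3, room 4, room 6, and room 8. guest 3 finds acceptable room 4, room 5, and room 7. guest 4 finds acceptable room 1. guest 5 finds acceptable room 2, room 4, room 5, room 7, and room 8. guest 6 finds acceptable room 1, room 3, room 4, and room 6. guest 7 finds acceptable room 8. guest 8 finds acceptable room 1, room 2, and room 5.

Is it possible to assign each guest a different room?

For example, pair guest 1→room 2, guest 2→room 3, guest 3→room 7, guest 4→room 1, guest 5→room 4, guest 6→room 6, guest 7→room 8, guest 8→room 5.
All 8 guests are covered.

Yes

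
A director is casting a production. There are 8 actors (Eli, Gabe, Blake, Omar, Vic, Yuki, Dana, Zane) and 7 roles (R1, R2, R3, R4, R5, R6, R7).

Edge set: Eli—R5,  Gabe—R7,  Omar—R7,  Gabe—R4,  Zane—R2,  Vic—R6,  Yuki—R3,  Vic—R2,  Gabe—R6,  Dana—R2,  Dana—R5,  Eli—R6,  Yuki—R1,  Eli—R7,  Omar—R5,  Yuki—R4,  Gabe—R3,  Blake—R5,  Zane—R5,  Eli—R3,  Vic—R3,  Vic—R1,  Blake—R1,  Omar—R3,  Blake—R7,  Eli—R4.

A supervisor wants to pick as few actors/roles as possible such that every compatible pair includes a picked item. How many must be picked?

7

A maximum matching has 7 edges (e.g. Eli–R6, Gabe–R4, Blake–R1, Omar–R7, Vic–R2, Yuki–R3, Dana–R5).
By König's theorem the minimum vertex cover has the same size. One such cover is {R1, R2, R3, R4, R5, R6, R7}.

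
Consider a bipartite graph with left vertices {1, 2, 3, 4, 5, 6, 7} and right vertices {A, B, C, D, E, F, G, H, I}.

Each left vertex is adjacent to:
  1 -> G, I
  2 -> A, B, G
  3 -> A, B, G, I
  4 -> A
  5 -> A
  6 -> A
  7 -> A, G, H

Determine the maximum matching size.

A valid assignment of size 5: 1–G, 2–B, 3–I, 4–A, 7–H.
The set {4, 5, 6} has only 1 neighbour ({A}), so by Hall's theorem at most 5 of the 7 left vertices can be matched.

5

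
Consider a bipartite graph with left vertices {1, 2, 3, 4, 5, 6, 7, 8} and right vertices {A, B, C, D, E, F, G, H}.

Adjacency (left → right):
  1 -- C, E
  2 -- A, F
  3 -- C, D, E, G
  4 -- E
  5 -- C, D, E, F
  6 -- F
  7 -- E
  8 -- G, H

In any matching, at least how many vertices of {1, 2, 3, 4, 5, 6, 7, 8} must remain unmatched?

For example, pair 1-C, 2-A, 3-G, 4-E, 5-D, 6-F, 8-H.
The set {4, 7} has only 1 neighbour ({E}), so by Hall's theorem at most 7 of the 8 left vertices can be matched.
That matches 7 of the 8, leaving 1 unmatched; no matching can do better.

1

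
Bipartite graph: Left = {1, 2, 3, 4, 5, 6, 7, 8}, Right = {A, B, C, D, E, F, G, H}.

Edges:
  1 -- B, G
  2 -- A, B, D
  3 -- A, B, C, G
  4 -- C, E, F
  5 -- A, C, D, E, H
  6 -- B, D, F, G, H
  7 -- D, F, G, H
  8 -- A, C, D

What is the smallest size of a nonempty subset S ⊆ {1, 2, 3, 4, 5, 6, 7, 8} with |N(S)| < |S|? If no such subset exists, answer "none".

none

A matching saturating every left vertex exists, for instance 1→G, 2→D, 3→B, 4→E, 5→A, 6→H, 7→F, 8→C.
By Hall's marriage theorem, this means |N(S)| ≥ |S| for every subset S, so no violating subset exists.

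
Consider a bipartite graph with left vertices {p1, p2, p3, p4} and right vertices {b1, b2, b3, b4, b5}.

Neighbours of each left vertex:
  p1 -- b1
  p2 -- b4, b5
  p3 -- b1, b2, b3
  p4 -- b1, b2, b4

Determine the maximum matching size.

One maximum matching: p1→b1, p2→b5, p3→b3, p4→b4.
All 4 left vertices are matched, so no larger matching exists.

4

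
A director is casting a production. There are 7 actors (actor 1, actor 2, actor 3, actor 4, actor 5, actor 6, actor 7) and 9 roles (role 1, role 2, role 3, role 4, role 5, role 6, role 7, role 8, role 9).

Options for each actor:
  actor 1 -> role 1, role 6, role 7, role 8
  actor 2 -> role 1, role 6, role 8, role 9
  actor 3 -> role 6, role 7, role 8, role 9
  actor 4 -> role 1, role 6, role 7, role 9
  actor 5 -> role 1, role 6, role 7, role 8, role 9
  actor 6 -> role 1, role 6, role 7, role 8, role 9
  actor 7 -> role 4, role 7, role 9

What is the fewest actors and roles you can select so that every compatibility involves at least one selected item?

6

{actor 7, role 1, role 6, role 7, role 8, role 9} is a vertex cover of size 6: every edge has an endpoint in this set.
No smaller cover exists because actor 1–role 6, actor 2–role 8, actor 3–role 9, actor 4–role 1, actor 5–role 7, actor 7–role 4 is a matching of size 6, and a cover must include an endpoint of each of these disjoint edges (König's theorem).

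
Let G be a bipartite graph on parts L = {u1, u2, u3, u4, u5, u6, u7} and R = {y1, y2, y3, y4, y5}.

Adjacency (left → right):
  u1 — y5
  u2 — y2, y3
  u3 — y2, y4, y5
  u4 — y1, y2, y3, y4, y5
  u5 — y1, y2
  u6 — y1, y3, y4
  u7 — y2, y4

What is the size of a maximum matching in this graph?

5

One maximum matching: u1→y5, u2→y3, u3→y2, u4→y4, u5→y1.
The set {u1, u2, u3, u4, u5, u6, u7} has only 5 neighbours ({y1, y2, y3, y4, y5}), so by Hall's theorem at most 5 of the 7 left vertices can be matched.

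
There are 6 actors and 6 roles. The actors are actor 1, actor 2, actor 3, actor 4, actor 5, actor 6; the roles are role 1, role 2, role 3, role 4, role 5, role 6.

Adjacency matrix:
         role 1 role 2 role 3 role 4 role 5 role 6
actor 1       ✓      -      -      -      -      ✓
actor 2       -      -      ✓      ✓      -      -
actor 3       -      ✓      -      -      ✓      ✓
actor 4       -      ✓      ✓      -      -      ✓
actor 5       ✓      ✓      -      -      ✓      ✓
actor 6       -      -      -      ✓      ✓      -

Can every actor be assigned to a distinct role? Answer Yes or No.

Yes

For example, pair actor 1→role 6, actor 2→role 4, actor 3→role 2, actor 4→role 3, actor 5→role 1, actor 6→role 5.
All 6 actors are covered.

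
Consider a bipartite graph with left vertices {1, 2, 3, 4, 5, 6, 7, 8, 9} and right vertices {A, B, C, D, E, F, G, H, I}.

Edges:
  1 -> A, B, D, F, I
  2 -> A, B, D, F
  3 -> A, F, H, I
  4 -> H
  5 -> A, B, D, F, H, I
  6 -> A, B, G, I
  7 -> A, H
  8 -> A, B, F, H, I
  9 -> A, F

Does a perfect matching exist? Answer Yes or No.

No

The set {1, 2, 3, 4, 5, 7, 8, 9} has only 6 neighbours ({A, B, D, F, H, I}), so by Hall's theorem at most 7 of the 9 left vertices can be matched.
Hence no matching covers every left vertex.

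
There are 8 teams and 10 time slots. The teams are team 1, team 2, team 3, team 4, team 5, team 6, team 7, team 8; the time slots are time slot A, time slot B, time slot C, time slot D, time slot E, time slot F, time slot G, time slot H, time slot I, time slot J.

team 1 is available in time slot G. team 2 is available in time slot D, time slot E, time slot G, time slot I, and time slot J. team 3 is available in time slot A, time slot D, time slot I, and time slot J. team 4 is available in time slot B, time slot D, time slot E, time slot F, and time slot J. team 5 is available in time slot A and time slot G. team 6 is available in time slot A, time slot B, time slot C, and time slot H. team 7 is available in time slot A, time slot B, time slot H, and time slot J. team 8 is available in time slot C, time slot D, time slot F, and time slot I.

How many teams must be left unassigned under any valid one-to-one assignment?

0

One maximum matching: team 1–time slot G, team 2–time slot E, team 3–time slot I, team 4–time slot J, team 5–time slot A, team 6–time slot B, team 7–time slot H, team 8–time slot F.
All 8 teams are matched, so no larger matching exists.
That matches 8 of the 8, leaving 0 unmatched; no matching can do better.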